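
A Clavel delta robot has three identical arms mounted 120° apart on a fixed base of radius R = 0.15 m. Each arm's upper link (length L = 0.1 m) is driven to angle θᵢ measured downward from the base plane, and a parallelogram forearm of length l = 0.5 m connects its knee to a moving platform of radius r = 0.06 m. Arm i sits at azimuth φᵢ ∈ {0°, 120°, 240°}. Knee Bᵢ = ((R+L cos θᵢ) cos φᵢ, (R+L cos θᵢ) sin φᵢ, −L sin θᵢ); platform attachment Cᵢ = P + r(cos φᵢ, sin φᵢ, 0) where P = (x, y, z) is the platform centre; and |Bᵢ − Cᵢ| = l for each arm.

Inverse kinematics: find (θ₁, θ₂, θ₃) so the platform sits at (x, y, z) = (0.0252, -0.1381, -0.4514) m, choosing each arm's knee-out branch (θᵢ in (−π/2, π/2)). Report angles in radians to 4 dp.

θ₁ = -0.0001, θ₂ = 0.6107, θ₃ = -0.3492

rotate P by −φ1: (0.0252, -0.1381, -0.4514)
  e−x'=0.0648;  (l²−L²−(e−x')²−y'²−z²)/2L = 0.0648
  √(A²+B²)=0.4560;  θ1 = -1.4282+1.4281 ≈ -0.0001
rotate P by −φ2: (-0.1322, 0.0472, -0.4514)
  A cos θ + B sin θ = C:  0.2222·cos θ + -0.4514·sin θ = -0.0768
  θ2 = atan2(B,A) + arccos(C/0.5031) = 0.6107
φ3=240.0° → target in arm frame (0.1070, 0.0909)
  A=-0.0170, B=-0.4514, C=(l²−L²−A²−y'²−z²)/(2L)=0.1385
  θ3 = atan2(B,A) + arccos(C/0.4517) = -0.3492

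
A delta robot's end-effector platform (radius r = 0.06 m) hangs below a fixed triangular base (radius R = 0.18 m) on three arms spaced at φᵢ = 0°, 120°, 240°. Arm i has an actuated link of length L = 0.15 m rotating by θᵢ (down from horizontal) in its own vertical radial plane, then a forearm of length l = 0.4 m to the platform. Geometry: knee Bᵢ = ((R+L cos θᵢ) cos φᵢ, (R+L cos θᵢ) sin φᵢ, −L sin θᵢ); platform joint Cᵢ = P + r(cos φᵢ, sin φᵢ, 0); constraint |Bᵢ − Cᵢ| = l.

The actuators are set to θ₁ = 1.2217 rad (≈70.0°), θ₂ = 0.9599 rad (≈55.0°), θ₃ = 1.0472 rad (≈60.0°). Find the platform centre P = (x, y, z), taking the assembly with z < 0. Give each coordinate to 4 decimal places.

(-0.0385, 0.0129, -0.4813)

φ1=0.0°: virtual centre (0.1713, 0.0000, -0.1410), radius l
φ2=120.0°: virtual centre (-0.1030, 0.1784, -0.1229), radius l
arm 3 at φ=240.0°: e+L cos θ3 = 0.1950;  O3 = (-0.0975, -0.1689, -0.1299)
|O₂|²−|O₁|² = 0.0083;  |O₃|²−|O₁|² = 0.0057
linear system: -0.5487x+0.3569y = 0.0083−0.0362z; -0.5376x+-0.3377y = 0.0057−0.0221z
Cramer: x(z) = -0.0128+0.0533z;  y(z) = 0.0036-0.0194z
into |P−O₁|² = l²: 1.0032z² + 0.2621z + -0.1062 = 0;  Δ = 0.4949;  z = -0.4813 or 0.2200 → z<0 root = -0.4813
x = -0.0385, y = 0.0129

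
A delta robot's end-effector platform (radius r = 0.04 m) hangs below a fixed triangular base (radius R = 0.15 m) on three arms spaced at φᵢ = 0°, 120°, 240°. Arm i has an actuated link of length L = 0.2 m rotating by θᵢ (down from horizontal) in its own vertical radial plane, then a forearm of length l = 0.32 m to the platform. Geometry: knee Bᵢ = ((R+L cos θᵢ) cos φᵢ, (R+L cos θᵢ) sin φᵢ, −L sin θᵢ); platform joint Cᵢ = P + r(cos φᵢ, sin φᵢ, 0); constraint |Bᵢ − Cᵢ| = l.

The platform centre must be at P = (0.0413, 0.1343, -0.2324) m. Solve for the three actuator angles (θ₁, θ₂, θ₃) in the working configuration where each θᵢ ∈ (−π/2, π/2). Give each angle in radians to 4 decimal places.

θ₁ = 0.4362, θ₂ = 0.0875, θ₃ = 1.2218

φ1=0.0° → target in arm frame (0.0413, 0.1343)
  e−x'=0.0687;  (l²−L²−(e−x')²−y'²−z²)/2L = -0.0359
  γ=atan2(-0.2324,0.0687)=-1.2834;  ψ=arccos(-0.1482)=1.7195;  θ1=γ+ψ≈0.4362
φ2=120.0° → target in arm frame (0.0957, -0.1029)
  A=0.0143, B=-0.2324, C=(l²−L²−A²−y'²−z²)/(2L)=-0.0060
  γ=atan2(-0.2324,0.0143)=-1.5092;  ψ=arccos(-0.0258)=1.5966;  θ2=γ+ψ≈0.0875
rotate P by −φ3: (-0.1370, -0.0314, -0.2324)
  e−x'=0.2470;  (l²−L²−(e−x')²−y'²−z²)/2L = -0.1340
  γ=atan2(-0.2324,0.2470)=-0.7550;  ψ=arccos(-0.3950)=1.9769;  θ3=γ+ψ≈1.2218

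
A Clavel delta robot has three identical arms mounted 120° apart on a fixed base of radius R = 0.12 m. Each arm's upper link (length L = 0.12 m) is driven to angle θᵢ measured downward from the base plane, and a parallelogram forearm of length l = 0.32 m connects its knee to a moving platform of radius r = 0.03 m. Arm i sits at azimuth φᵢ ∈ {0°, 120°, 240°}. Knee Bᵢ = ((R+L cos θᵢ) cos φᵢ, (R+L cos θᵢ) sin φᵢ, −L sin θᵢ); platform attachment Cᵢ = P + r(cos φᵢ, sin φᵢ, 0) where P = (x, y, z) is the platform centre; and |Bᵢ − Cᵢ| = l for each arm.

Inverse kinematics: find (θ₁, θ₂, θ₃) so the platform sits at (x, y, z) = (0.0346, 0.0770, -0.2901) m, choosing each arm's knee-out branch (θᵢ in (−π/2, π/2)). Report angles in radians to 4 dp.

arm 1 (φ=0.0°): x'=0.0346, y'=0.0770
  e−x'=0.0554;  (l²−L²−(e−x')²−y'²−z²)/2L = -0.0215
  θ1 = atan2(B,A) + arccos(C/0.2953) = 0.2615
arm 2 (φ=120.0°): x'=0.0494, y'=-0.0685
  e−x'=0.0406;  (l²−L²−(e−x')²−y'²−z²)/2L = -0.0104
  √(A²+B²)=0.2929;  θ2 = -1.4317+1.6063 ≈ 0.1746
φ3=240.0° → target in arm frame (-0.0840, -0.0085)
  A=0.1740, B=-0.2901, C=(l²−L²−A²−y'²−z²)/(2L)=-0.1104
  θ3 = atan2(B,A) + arccos(C/0.3383) = 0.8727

θ₁ = 0.2615, θ₂ = 0.1746, θ₃ = 0.8727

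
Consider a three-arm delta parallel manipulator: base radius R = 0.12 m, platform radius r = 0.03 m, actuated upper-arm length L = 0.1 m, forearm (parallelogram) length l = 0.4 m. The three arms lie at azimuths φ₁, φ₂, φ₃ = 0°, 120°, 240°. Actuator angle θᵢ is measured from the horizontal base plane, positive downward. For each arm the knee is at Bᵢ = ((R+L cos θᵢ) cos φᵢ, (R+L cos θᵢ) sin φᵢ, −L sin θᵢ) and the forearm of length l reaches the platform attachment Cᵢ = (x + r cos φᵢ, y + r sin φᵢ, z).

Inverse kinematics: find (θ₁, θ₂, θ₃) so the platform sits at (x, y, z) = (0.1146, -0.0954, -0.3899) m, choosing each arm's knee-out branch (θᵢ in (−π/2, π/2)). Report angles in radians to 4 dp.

φ1=0.0° → target in arm frame (0.1146, -0.0954)
  e−x'=-0.0246;  (l²−L²−(e−x')²−y'²−z²)/2L = -0.0586
  γ=atan2(-0.3899,-0.0246)=-1.6338;  ψ=arccos(-0.1501)=1.7215;  θ1=γ+ψ≈0.0877
φ2=120.0° → target in arm frame (-0.1399, -0.0515)
  e−x'=0.2299;  (l²−L²−(e−x')²−y'²−z²)/2L = -0.2877
  √(A²+B²)=0.4526;  θ2 = -1.0380+2.2596 ≈ 1.2216
φ3=240.0° → target in arm frame (0.0253, 0.1469)
  A cos θ + B sin θ = C:  0.0647·cos θ + -0.3899·sin θ = -0.1390
  √(A²+B²)=0.3952;  θ3 = -1.4064+1.9302 ≈ 0.5238

θ₁ = 0.0877, θ₂ = 1.2216, θ₃ = 0.5238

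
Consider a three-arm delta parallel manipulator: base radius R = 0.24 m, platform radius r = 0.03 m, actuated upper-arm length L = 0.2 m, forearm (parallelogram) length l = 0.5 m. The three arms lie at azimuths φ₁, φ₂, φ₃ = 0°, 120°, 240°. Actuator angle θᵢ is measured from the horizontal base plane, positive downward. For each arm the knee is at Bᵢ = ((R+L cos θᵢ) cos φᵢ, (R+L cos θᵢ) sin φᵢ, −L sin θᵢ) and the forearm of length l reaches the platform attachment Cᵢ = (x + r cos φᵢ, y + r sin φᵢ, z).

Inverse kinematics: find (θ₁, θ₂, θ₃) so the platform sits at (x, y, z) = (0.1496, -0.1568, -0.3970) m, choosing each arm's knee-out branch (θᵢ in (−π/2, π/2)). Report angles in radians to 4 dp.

θ₁ = 0.0000, θ₂ = 1.3960, θ₃ = 0.4361

rotate P by −φ1: (0.1496, -0.1568, -0.3970)
  e−x'=0.0604;  (l²−L²−(e−x')²−y'²−z²)/2L = 0.0604
  √(A²+B²)=0.4016;  θ1 = -1.4198+1.4198 ≈ 0.0000
rotate P by −φ2: (-0.2106, -0.0512, -0.3970)
  A=0.4206, B=-0.3970, C=(l²−L²−A²−y'²−z²)/(2L)=-0.3178
  θ2 = atan2(B,A) + arccos(C/0.5784) = 1.3960
φ3=240.0° → target in arm frame (0.0610, 0.2080)
  e−x'=0.1490;  (l²−L²−(e−x')²−y'²−z²)/2L = -0.0326
  γ=atan2(-0.3970,0.1490)=-1.2117;  ψ=arccos(-0.0770)=1.6479;  θ3=γ+ψ≈0.4361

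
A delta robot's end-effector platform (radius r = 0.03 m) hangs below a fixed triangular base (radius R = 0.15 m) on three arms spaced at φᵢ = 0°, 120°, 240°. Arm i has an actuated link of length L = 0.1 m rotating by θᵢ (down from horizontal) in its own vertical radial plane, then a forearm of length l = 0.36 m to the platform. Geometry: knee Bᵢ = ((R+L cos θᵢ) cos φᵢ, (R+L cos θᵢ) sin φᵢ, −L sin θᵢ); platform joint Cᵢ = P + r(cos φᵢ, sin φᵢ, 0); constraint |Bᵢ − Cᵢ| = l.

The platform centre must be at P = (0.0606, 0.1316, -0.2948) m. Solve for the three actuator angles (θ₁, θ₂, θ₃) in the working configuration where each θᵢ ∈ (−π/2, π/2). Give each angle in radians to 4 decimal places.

arm 1 (φ=0.0°): x'=0.0606, y'=0.1316
  A cos θ + B sin θ = C:  0.0594·cos θ + -0.2948·sin θ = 0.0592
  γ=atan2(-0.2948,0.0594)=-1.3720;  ψ=arccos(0.1970)=1.3725;  θ1=γ+ψ≈0.0006
φ2=120.0° → target in arm frame (0.0837, -0.1183)
  e−x'=0.0363;  (l²−L²−(e−x')²−y'²−z²)/2L = 0.0869
  θ2 = atan2(B,A) + arccos(C/0.2970) = -0.1743
arm 3 (φ=240.0°): x'=-0.1443, y'=-0.0133
  A=0.2643, B=-0.2948, C=(l²−L²−A²−y'²−z²)/(2L)=-0.1866
  θ3 = atan2(B,A) + arccos(C/0.3959) = 1.2217

θ₁ = 0.0006, θ₂ = -0.1743, θ₃ = 1.2217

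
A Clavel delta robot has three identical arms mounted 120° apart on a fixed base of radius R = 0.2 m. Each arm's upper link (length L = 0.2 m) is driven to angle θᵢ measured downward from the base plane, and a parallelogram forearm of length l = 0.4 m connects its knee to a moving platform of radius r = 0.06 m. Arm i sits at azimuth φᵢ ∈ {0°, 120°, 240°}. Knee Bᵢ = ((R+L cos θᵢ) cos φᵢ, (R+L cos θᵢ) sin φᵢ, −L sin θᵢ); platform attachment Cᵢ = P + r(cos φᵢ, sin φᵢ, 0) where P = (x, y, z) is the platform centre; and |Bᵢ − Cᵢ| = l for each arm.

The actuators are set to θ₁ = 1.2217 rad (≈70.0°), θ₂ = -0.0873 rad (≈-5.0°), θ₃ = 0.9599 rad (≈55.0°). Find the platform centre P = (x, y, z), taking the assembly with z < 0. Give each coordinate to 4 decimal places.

(-0.1327, 0.1346, -0.3477)

O1 = (0.2084·cos0.0°, 0.2084·sin0.0°, -0.1879) = (0.2084, 0.0000, -0.1879)
O2 = (0.3392·cos120.0°, 0.3392·sin120.0°, 0.0174) = (-0.1696, 0.2938, 0.0174)
φ3=240.0°: virtual centre (-0.1274, -0.2206, -0.1638), radius l
|O₂|²−|O₁|² = 0.0366;  |O₃|²−|O₁|² = 0.0130
plane₁₂: -0.7561x+0.5876y+0.4107z = 0.0366
det = 0.7281;  x = -0.0327+0.2878z,  y = 0.0203+-0.3287z
into |P−O₁|² = l²: 1.1909z² + 0.2238z + -0.0662 = 0;  Δ = 0.3652;  z = -0.3477 or 0.1598 → z<0 root = -0.3477
x = -0.1327, y = 0.1346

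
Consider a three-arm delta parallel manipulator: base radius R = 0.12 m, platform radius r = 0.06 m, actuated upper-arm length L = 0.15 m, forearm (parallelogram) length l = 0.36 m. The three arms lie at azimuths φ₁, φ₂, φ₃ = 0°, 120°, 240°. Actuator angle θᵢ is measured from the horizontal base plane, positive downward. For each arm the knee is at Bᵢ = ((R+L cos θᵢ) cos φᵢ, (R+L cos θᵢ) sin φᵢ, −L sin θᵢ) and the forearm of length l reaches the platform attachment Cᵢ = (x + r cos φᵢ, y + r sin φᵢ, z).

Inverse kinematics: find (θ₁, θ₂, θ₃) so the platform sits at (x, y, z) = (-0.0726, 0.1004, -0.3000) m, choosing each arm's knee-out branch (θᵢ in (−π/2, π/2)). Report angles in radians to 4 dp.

θ₁ = 0.5237, θ₂ = -0.3489, θ₃ = 0.4361

arm 1 (φ=0.0°): x'=-0.0726, y'=0.1004
  A=0.1326, B=-0.3000, C=(l²−L²−A²−y'²−z²)/(2L)=-0.0352
  θ1 = atan2(B,A) + arccos(C/0.3280) = 0.5237
φ2=120.0° → target in arm frame (0.1232, 0.0127)
  A=-0.0632, B=-0.3000, C=(l²−L²−A²−y'²−z²)/(2L)=0.0431
  θ2 = atan2(B,A) + arccos(C/0.3066) = -0.3489
arm 3 (φ=240.0°): x'=-0.0506, y'=-0.1131
  A cos θ + B sin θ = C:  0.1106·cos θ + -0.3000·sin θ = -0.0264
  γ=atan2(-0.3000,0.1106)=-1.2174;  ψ=arccos(-0.0827)=1.6535;  θ3=γ+ψ≈0.4361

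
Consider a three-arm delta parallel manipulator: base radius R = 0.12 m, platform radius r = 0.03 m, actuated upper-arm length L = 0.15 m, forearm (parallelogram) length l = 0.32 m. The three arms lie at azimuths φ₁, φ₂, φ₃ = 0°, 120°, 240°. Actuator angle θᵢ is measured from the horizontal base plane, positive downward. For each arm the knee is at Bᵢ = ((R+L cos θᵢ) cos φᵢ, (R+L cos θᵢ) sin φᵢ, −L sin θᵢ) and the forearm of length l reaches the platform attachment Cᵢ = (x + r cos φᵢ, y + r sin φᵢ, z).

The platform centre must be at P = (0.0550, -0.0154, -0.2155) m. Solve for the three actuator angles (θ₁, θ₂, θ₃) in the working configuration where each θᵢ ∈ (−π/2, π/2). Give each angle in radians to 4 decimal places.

θ₁ = -0.3494, θ₂ = 0.3494, θ₃ = 0.1745

rotate P by −φ1: (0.0550, -0.0154, -0.2155)
  A=0.0350, B=-0.2155, C=(l²−L²−A²−y'²−z²)/(2L)=0.1067
  θ1 = atan2(B,A) + arccos(C/0.2183) = -0.3494
φ2=120.0° → target in arm frame (-0.0408, -0.0399)
  A cos θ + B sin θ = C:  0.1308·cos θ + -0.2155·sin θ = 0.0492
  √(A²+B²)=0.2521;  θ2 = -1.0251+1.3746 ≈ 0.3494
arm 3 (φ=240.0°): x'=-0.0142, y'=0.0553
  e−x'=0.1042;  (l²−L²−(e−x')²−y'²−z²)/2L = 0.0652
  √(A²+B²)=0.2394;  θ3 = -1.1206+1.2951 ≈ 0.1745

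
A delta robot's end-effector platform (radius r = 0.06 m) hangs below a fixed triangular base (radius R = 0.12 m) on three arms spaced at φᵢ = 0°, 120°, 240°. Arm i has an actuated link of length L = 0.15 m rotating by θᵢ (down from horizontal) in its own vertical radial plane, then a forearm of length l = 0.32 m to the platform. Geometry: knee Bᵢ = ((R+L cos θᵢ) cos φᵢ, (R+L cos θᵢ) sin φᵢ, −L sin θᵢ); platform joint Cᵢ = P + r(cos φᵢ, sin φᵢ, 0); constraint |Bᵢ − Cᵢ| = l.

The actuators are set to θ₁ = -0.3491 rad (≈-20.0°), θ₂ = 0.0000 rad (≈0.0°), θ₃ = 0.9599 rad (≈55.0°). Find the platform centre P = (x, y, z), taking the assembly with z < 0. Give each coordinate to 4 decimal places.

S1 = (0.2010·cos0.0°, 0.2010·sin0.0°, 0.0513) = (0.2010, 0.0000, 0.0513)
φ2=120.0°: virtual centre (-0.1050, 0.1819, 0.0000), radius l
S3 = (0.1460·cos240.0°, 0.1460·sin240.0°, -0.1229) = (-0.0730, -0.1265, -0.1229)
subtract pairs → two planes through P
linear system: -0.6119x+0.3637y = 0.0011−-0.1026z; -0.5479x+-0.2529y = -0.0066−-0.3484z
Cramer: x(z) = 0.0060-0.4312z;  y(z) = 0.0131-0.4432z
quadratic in z: (1.3823)z²+(0.0539)z+(-0.0616)=0, √Δ=0.5860 → z ∈ {-0.2315, 0.1925}; z = -0.2315 (taking z<0)
x = 0.1058, y = 0.1157

(0.1058, 0.1157, -0.2315)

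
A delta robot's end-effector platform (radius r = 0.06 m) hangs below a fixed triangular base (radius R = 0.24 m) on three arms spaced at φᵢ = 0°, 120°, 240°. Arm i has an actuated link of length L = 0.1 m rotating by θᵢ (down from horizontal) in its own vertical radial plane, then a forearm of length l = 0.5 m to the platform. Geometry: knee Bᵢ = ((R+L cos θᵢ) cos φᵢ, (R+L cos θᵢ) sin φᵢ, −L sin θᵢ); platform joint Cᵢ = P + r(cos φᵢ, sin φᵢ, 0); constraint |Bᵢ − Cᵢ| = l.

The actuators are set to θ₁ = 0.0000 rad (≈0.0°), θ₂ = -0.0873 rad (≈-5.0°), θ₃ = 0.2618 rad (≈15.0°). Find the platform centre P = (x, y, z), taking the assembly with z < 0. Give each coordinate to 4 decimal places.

(0.0095, 0.0313, -0.4193)

O1 = (0.2800·cos0.0°, 0.2800·sin0.0°, 0.0000) = (0.2800, 0.0000, 0.0000)
φ2=120.0°: virtual centre (-0.1398, 0.2422, 0.0087), radius l
arm 3 at φ=240.0°: e+L cos θ3 = 0.2766;  O3 = (-0.1383, -0.2395, -0.0259)
eliminate P² terms by subtracting sphere 1 from 2 and 3
plane₁₂: -0.8396x+0.4843y+0.0174z = -0.0001
det = 0.8074;  x = 0.0008+-0.0207z,  y = 0.0011+-0.0719z
quadratic in z: (1.0056)z²+(0.0114)z+(-0.1721)=0, √Δ=0.8320 → z ∈ {-0.4193, 0.4080}; z = -0.4193 (taking z<0)
x = 0.0095, y = 0.0313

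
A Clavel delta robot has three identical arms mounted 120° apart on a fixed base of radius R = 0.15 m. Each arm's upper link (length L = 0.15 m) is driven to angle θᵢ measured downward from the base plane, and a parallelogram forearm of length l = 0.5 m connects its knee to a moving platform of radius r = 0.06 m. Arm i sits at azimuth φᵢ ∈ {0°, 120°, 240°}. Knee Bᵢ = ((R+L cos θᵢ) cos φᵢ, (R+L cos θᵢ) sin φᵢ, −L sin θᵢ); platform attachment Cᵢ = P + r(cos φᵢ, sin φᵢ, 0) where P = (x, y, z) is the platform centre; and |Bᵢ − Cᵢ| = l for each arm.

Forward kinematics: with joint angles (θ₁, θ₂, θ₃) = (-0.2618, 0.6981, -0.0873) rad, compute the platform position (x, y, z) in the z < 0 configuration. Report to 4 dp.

arm 1 at φ=0.0°: (R−r)+L cos θ1 = 0.2349;  O1 = (0.2349, 0.0000, 0.0388)
O2 = (0.2049·cos120.0°, 0.2049·sin120.0°, -0.0964) = (-0.1025, 0.1775, -0.0964)
φ3=240.0°: virtual centre (-0.1197, -0.2074, 0.0131), radius l
subtract pairs → two planes through P
linear system: -0.6747x+0.3549y = -0.0054−-0.2705z; -0.7092x+-0.4147y = 0.0008−-0.0515z
det = 0.5315;  x = 0.0037+-0.2454z,  y = -0.0082+0.2955z
quadratic in z: (1.1476)z²+(0.0310)z+(-0.1950)=0, √Δ=0.9465 → z ∈ {-0.4259, 0.3989}; z = -0.4259 (taking z<0)
x = 0.1082, y = -0.1341

(0.1082, -0.1341, -0.4259)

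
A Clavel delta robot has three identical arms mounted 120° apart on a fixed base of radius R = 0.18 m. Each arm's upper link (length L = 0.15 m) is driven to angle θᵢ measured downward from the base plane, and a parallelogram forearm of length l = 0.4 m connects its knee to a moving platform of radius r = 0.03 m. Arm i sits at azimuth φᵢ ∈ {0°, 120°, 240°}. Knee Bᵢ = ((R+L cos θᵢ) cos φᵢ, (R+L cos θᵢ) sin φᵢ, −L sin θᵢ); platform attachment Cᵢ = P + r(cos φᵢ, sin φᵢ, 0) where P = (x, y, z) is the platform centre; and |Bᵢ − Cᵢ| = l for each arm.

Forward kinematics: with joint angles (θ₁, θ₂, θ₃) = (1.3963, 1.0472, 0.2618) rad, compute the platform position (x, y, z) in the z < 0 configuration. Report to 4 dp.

O1 = (0.1760·cos0.0°, 0.1760·sin0.0°, -0.1477) = (0.1760, 0.0000, -0.1477)
O2 = (0.2250·cos120.0°, 0.2250·sin120.0°, -0.1299) = (-0.1125, 0.1949, -0.1299)
O3 = (0.2949·cos240.0°, 0.2949·sin240.0°, -0.0388) = (-0.1474, -0.2554, -0.0388)
|O₂|²−|O₁|² = 0.0147;  |O₃|²−|O₁|² = 0.0357
[-0.5771 0.3897 0.0356]·P = 0.0147;  [-0.6470 -0.5108 0.2178]·P = 0.0357
det = 0.5469;  x = -0.0391+0.1885z,  y = -0.0202+0.1877z
sphere 1 gives Az²+Bz+C=0 with A=1.0707, B=0.2067, C=-0.0915;  B²−4AC=0.4345;  roots -0.4043, 0.2113;  negative root z = -0.4043
x = -0.1153, y = -0.0961

(-0.1153, -0.0961, -0.4043)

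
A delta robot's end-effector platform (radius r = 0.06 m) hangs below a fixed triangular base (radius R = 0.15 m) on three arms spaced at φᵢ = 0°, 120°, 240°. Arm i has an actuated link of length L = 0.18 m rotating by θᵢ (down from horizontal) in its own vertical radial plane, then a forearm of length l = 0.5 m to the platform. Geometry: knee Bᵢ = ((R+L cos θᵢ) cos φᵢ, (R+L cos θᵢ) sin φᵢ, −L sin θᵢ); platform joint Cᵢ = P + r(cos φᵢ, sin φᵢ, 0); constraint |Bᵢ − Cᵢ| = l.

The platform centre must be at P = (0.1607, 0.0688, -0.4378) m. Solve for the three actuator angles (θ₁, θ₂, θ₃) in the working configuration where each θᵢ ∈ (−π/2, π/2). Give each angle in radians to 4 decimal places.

rotate P by −φ1: (0.1607, 0.0688, -0.4378)
  A=-0.0707, B=-0.4378, C=(l²−L²−A²−y'²−z²)/(2L)=0.0450
  √(A²+B²)=0.4435;  θ1 = -1.7309+1.4692 ≈ -0.2617
arm 2 (φ=120.0°): x'=-0.0208, y'=-0.1736
  A=0.1108, B=-0.4378, C=(l²−L²−A²−y'²−z²)/(2L)=-0.0457
  √(A²+B²)=0.4516;  θ2 = -1.3230+1.6722 ≈ 0.3493
rotate P by −φ3: (-0.1399, 0.1048, -0.4378)
  A=0.2299, B=-0.4378, C=(l²−L²−A²−y'²−z²)/(2L)=-0.1053
  √(A²+B²)=0.4945;  θ3 = -1.0872+1.7854 ≈ 0.6982

θ₁ = -0.2617, θ₂ = 0.3493, θ₃ = 0.6982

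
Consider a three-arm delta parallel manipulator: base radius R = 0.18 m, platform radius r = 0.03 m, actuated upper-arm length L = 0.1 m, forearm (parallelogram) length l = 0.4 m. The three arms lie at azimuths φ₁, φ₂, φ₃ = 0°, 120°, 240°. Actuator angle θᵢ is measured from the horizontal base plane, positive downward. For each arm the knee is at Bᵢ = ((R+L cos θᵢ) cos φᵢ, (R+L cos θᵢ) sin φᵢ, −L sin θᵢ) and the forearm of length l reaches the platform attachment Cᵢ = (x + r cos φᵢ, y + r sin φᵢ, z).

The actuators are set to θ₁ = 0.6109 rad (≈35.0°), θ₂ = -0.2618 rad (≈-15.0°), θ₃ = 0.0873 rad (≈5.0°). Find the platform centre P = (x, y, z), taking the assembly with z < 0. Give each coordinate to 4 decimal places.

(-0.0666, 0.0251, -0.3224)

φ1=0.0°: virtual centre (0.2319, 0.0000, -0.0574), radius l
arm 2 at φ=120.0°: e+L cos θ2 = 0.2466;  O2 = (-0.1233, 0.2136, 0.0259)
O3 = (0.2496·cos240.0°, 0.2496·sin240.0°, -0.0087) = (-0.1248, -0.2162, -0.0087)
|O₂|²−|O₁|² = 0.0044;  |O₃|²−|O₁|² = 0.0053
linear system: -0.7104x+0.4271y = 0.0044−0.1665z; -0.7134x+-0.4324y = 0.0053−0.0973z
det = 0.6119;  x = -0.0068+0.1855z,  y = -0.0010+-0.0812z
sphere 1 gives Az²+Bz+C=0 with A=1.0410, B=0.0263, C=-0.0997;  B²−4AC=0.4159;  roots -0.3224, 0.2971;  negative root z = -0.3224
x = -0.0666, y = 0.0251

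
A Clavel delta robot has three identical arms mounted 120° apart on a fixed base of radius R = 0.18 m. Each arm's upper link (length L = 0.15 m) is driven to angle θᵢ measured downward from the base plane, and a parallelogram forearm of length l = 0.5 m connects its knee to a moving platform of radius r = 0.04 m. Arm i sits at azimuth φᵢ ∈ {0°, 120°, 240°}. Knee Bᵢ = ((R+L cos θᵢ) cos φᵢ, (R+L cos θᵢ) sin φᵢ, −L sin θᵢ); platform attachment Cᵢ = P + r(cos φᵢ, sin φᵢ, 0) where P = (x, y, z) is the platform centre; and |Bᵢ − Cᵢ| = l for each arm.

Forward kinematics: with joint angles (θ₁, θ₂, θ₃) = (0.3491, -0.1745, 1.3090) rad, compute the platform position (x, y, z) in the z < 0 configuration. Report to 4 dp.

φ1=0.0°: virtual centre (0.2810, 0.0000, -0.0513), radius l
S2 = (0.2877·cos120.0°, 0.2877·sin120.0°, 0.0260) = (-0.1439, 0.2492, 0.0260)
arm 3 at φ=240.0°: ρ3 = 0.1788;  S3 = (-0.0894, -0.1549, -0.1449)
subtract pairs → two planes through P
plane₁₂: -0.8496x+0.4983y+0.1547z = 0.0019
det = 0.6323;  x = 0.0216+-0.0717z,  y = 0.0406+-0.4327z
into |P−S₁|² = l²: 1.1924z² + 0.1046z + -0.1785 = 0;  Δ = 0.8621;  z = -0.4332 or 0.3455 → z<0 root = -0.4332
x = 0.0527, y = 0.2281

(0.0527, 0.2281, -0.4332)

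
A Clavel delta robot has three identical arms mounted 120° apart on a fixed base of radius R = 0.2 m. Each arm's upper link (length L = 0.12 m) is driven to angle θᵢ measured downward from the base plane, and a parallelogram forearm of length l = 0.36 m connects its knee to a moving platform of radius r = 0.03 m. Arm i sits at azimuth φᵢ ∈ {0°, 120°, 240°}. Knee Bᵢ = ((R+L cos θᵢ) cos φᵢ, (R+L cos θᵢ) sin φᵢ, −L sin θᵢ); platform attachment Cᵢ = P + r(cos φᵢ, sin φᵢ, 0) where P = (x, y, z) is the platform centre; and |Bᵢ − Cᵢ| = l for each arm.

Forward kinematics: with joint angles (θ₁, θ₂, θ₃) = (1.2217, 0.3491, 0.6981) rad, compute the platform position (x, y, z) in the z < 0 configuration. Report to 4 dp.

(-0.0792, 0.0305, -0.3235)

S1 = (0.2110·cos0.0°, 0.2110·sin0.0°, -0.1128) = (0.2110, 0.0000, -0.1128)
S2 = (0.2828·cos120.0°, 0.2828·sin120.0°, -0.0410) = (-0.1414, 0.2449, -0.0410)
S3 = (0.2619·cos240.0°, 0.2619·sin240.0°, -0.0771) = (-0.1310, -0.2268, -0.0771)
|S₂|²−|S₁|² = 0.0244;  |S₃|²−|S₁|² = 0.0173
[-0.7049 0.4898 0.1434]·P = 0.0244;  [-0.6840 -0.4537 0.0713]·P = 0.0173
Cramer: x(z) = -0.0298+0.1527z;  y(z) = 0.0068-0.0731z
sphere 1 gives Az²+Bz+C=0 with A=1.0287, B=0.1510, C=-0.0588;  B²−4AC=0.2648;  roots -0.3235, 0.1767;  negative root z = -0.3235
x = -0.0792, y = 0.0305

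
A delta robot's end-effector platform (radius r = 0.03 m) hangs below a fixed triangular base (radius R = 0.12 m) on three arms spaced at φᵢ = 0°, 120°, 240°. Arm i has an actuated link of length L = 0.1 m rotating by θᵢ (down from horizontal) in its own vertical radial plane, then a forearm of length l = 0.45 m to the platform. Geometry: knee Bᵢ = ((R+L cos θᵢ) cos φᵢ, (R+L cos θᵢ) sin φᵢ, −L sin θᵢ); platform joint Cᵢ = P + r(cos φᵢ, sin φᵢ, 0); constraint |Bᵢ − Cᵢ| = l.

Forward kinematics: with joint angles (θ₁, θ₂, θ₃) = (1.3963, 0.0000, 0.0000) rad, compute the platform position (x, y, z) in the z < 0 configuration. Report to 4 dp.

(-0.2297, 0.0000, -0.3966)

arm 1 at φ=0.0°: e+L cos θ1 = 0.1074;  centre 1 = (0.1074, 0.0000, -0.0985)
arm 2 at φ=120.0°: e+L cos θ2 = 0.1900;  centre 2 = (-0.0950, 0.1645, 0.0000)
φ3=240.0°: virtual centre (-0.0950, -0.1645, 0.0000), radius l
|centre ₂|²−|centre ₁|² = 0.0149;  |centre ₃|²−|centre ₁|² = 0.0149
plane₁₂: -0.4047x+0.3291y+0.1970z = 0.0149
Cramer: x(z) = -0.0368+0.4867z;  y(z) = 0.0000-0.0000z
quadratic in z: (1.2368)z²+(0.0567)z+(-0.1720)=0, √Δ=0.9243 → z ∈ {-0.3966, 0.3507}; z = -0.3966 (taking z<0)
x = -0.2297, y = 0.0000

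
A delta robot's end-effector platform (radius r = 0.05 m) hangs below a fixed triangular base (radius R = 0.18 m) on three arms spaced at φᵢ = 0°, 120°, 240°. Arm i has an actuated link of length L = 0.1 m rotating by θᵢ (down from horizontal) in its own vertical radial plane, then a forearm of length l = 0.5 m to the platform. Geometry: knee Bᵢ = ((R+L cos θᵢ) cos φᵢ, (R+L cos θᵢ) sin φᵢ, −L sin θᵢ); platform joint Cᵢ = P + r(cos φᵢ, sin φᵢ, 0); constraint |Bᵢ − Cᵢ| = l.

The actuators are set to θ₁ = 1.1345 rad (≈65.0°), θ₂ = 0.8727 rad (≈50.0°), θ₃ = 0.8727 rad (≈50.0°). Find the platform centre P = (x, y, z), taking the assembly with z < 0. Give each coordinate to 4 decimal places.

S1 = (0.1723·cos0.0°, 0.1723·sin0.0°, -0.0906) = (0.1723, 0.0000, -0.0906)
arm 2 at φ=120.0°: ρ2 = 0.1943;  S2 = (-0.0971, 0.1682, -0.0766)
S3 = (0.1943·cos240.0°, 0.1943·sin240.0°, -0.0766) = (-0.0971, -0.1682, -0.0766)
eliminate P² terms by subtracting sphere 1 from 2 and 3
linear system: -0.5388x+0.3365y = 0.0057−0.0281z; -0.5388x+-0.3365y = 0.0057−0.0281z
det = 0.3626;  x = -0.0106+0.0521z,  y = 0.0000+0.0000z
quadratic in z: (1.0027)z²+(0.1622)z+(-0.2083)=0, √Δ=0.9284 → z ∈ {-0.5438, 0.3821}; z = -0.5438 (taking z<0)
x = -0.0389, y = 0.0000

(-0.0389, 0.0000, -0.5438)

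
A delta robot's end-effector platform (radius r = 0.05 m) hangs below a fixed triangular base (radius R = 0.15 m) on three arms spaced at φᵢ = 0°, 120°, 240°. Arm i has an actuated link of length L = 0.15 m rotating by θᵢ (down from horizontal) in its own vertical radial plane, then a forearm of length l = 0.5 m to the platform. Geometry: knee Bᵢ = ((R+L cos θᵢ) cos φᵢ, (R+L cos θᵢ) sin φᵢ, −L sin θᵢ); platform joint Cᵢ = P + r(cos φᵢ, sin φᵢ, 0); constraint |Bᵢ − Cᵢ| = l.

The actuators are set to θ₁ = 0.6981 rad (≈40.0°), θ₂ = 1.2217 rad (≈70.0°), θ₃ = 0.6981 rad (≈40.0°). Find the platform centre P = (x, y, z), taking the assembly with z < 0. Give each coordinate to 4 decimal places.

(0.0605, -0.1048, -0.5603)

φ1=0.0°: virtual centre (0.2149, 0.0000, -0.0964), radius l
φ2=120.0°: virtual centre (-0.0757, 0.1310, -0.1410), radius l
φ3=240.0°: virtual centre (-0.1075, -0.1861, -0.0964), radius l
eliminate P² terms by subtracting sphere 1 from 2 and 3
plane₁₂: -0.5811x+0.2621y+-0.0891z = -0.0127
Cramer: x(z) = 0.0123-0.0861z;  y(z) = -0.0213+0.1491z
sphere 1 gives Az²+Bz+C=0 with A=1.0296, B=0.2214, C=-0.1992;  B²−4AC=0.8694;  roots -0.5603, 0.3453;  negative root z = -0.5603
x = 0.0605, y = -0.1048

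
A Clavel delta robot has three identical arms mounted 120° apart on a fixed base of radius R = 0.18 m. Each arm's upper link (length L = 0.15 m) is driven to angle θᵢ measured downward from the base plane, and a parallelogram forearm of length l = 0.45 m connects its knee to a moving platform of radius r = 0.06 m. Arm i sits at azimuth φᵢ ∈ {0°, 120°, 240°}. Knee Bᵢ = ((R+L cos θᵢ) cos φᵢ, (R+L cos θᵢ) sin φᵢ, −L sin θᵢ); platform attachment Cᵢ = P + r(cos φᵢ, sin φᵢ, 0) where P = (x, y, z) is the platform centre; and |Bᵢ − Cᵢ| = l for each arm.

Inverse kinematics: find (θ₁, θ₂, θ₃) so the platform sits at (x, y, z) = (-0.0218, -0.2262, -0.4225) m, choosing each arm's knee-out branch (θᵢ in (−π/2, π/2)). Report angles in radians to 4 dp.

arm 1 (φ=0.0°): x'=-0.0218, y'=-0.2262
  e−x'=0.1418;  (l²−L²−(e−x')²−y'²−z²)/2L = -0.2326
  √(A²+B²)=0.4457;  θ1 = -1.2470+2.1199 ≈ 0.8729
φ2=120.0° → target in arm frame (-0.1850, 0.1320)
  A=0.3050, B=-0.4225, C=(l²−L²−A²−y'²−z²)/(2L)=-0.3632
  γ=atan2(-0.4225,0.3050)=-0.9455;  ψ=arccos(-0.6969)=2.3419;  θ2=γ+ψ≈1.3964
φ3=240.0° → target in arm frame (0.2068, 0.0942)
  A=-0.0868, B=-0.4225, C=(l²−L²−A²−y'²−z²)/(2L)=-0.0497
  √(A²+B²)=0.4313;  θ3 = -1.7734+1.6863 ≈ -0.0871

θ₁ = 0.8729, θ₂ = 1.3964, θ₃ = -0.0871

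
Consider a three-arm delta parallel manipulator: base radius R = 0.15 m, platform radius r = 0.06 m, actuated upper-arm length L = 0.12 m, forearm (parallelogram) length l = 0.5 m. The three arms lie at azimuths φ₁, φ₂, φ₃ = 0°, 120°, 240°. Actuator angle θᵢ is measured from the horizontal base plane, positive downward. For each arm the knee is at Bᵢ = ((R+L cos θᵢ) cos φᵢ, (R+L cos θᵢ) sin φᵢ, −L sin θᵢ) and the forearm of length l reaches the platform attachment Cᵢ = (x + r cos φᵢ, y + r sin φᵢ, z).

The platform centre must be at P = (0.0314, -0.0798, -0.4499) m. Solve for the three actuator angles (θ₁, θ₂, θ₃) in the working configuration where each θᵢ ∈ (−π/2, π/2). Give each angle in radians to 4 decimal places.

arm 1 (φ=0.0°): x'=0.0314, y'=-0.0798
  A cos θ + B sin θ = C:  0.0586·cos θ + -0.4499·sin θ = 0.0974
  √(A²+B²)=0.4537;  θ1 = -1.4413+1.3543 ≈ -0.0870
rotate P by −φ2: (-0.0848, 0.0127, -0.4499)
  e−x'=0.1748;  (l²−L²−(e−x')²−y'²−z²)/2L = 0.0103
  θ2 = atan2(B,A) + arccos(C/0.4827) = 0.3493
rotate P by −φ3: (0.0534, 0.0671, -0.4499)
  A cos θ + B sin θ = C:  0.0366·cos θ + -0.4499·sin θ = 0.1140
  γ=atan2(-0.4499,0.0366)=-1.4896;  ψ=arccos(0.2525)=1.3156;  θ3=γ+ψ≈-0.1741

θ₁ = -0.0870, θ₂ = 0.3493, θ₃ = -0.1741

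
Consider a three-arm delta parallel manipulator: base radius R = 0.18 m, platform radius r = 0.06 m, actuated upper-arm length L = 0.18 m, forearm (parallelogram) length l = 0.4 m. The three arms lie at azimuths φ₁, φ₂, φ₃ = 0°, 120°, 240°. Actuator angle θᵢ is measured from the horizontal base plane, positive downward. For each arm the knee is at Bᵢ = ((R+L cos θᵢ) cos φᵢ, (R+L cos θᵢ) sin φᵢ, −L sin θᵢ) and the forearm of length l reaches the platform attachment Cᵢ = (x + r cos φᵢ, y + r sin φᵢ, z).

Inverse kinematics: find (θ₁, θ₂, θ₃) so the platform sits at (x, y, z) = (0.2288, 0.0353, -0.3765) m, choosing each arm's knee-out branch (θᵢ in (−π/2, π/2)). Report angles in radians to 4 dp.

θ₁ = -0.0871, θ₂ = 1.2217, θ₃ = 1.3965

φ1=0.0° → target in arm frame (0.2288, 0.0353)
  A cos θ + B sin θ = C:  -0.1088·cos θ + -0.3765·sin θ = -0.0757
  γ=atan2(-0.3765,-0.1088)=-1.8521;  ψ=arccos(-0.1930)=1.7651;  θ1=γ+ψ≈-0.0871
rotate P by −φ2: (-0.0838, -0.2158, -0.3765)
  e−x'=0.2038;  (l²−L²−(e−x')²−y'²−z²)/2L = -0.2841
  √(A²+B²)=0.4281;  θ2 = -1.0746+2.2963 ≈ 1.2217
rotate P by −φ3: (-0.1450, 0.1805, -0.3765)
  A cos θ + B sin θ = C:  0.2650·cos θ + -0.3765·sin θ = -0.3248
  √(A²+B²)=0.4604;  θ3 = -0.9575+2.3540 ≈ 1.3965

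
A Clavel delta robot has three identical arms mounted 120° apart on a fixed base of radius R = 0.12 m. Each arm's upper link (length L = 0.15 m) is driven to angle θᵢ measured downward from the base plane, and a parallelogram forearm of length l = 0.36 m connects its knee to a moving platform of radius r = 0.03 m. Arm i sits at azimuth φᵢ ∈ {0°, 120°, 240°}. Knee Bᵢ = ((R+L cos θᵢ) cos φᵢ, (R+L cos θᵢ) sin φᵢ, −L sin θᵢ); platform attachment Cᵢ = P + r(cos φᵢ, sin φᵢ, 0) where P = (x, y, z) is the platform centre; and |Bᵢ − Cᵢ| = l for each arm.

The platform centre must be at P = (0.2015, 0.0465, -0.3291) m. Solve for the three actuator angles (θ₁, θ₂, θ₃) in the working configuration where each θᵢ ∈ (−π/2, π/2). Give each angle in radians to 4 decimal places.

θ₁ = -0.1745, θ₂ = 1.0475, θ₃ = 1.3093

arm 1 (φ=0.0°): x'=0.2015, y'=0.0465
  A=-0.1115, B=-0.3291, C=(l²−L²−A²−y'²−z²)/(2L)=-0.0527
  √(A²+B²)=0.3475;  θ1 = -1.8975+1.7230 ≈ -0.1745
φ2=120.0° → target in arm frame (-0.0605, -0.1978)
  A cos θ + B sin θ = C:  0.1505·cos θ + -0.3291·sin θ = -0.2099
  √(A²+B²)=0.3619;  θ2 = -1.1419+2.1894 ≈ 1.0475
φ3=240.0° → target in arm frame (-0.1410, 0.1513)
  e−x'=0.2310;  (l²−L²−(e−x')²−y'²−z²)/2L = -0.2582
  γ=atan2(-0.3291,0.2310)=-0.9587;  ψ=arccos(-0.6421)=2.2680;  θ3=γ+ψ≈1.3093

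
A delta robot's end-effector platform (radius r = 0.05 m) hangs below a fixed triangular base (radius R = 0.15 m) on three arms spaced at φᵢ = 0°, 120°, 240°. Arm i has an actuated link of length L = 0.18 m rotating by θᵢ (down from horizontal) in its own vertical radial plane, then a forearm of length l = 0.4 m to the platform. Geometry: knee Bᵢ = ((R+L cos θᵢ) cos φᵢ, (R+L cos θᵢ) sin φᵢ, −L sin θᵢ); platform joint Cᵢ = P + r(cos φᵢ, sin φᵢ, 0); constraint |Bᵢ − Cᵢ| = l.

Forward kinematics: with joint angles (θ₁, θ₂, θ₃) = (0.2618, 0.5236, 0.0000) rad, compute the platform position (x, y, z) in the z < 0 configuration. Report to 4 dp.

S1 = (0.2739·cos0.0°, 0.2739·sin0.0°, -0.0466) = (0.2739, 0.0000, -0.0466)
φ2=120.0°: virtual centre (-0.1279, 0.2216, -0.0900), radius l
φ3=240.0°: virtual centre (-0.1400, -0.2425, 0.0000), radius l
subtract pairs → two planes through P
linear system: -0.8036x+0.4432y = -0.0036−-0.0868z; -0.8277x+-0.4850y = 0.0012−0.0932z
det = 0.7566;  x = 0.0016+-0.0011z,  y = -0.0052+0.1940z
into |P−S₁|² = l²: 1.0376z² + 0.0917z + -0.0837 = 0;  Δ = 0.3557;  z = -0.3316 or 0.2432 → z<0 root = -0.3316
x = 0.0019, y = -0.0695

(0.0019, -0.0695, -0.3316)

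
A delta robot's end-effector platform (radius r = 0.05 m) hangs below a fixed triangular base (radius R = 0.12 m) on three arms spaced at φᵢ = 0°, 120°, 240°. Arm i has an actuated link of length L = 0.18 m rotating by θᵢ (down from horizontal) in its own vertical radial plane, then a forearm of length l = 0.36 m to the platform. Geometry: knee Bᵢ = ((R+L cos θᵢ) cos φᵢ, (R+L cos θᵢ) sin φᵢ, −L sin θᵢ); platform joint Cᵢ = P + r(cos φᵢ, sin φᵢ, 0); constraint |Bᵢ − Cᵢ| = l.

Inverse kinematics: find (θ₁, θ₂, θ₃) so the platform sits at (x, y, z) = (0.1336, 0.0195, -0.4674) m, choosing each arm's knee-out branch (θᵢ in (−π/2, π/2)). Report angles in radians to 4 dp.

φ1=0.0° → target in arm frame (0.1336, 0.0195)
  e−x'=-0.0636;  (l²−L²−(e−x')²−y'²−z²)/2L = -0.3491
  θ1 = atan2(B,A) + arccos(C/0.4717) = 0.6980
arm 2 (φ=120.0°): x'=-0.0499, y'=-0.1255
  e−x'=0.1199;  (l²−L²−(e−x')²−y'²−z²)/2L = -0.4205
  γ=atan2(-0.4674,0.1199)=-1.3197;  ψ=arccos(-0.8714)=2.6289;  θ2=γ+ψ≈1.3093
φ3=240.0° → target in arm frame (-0.0837, 0.1060)
  e−x'=0.1537;  (l²−L²−(e−x')²−y'²−z²)/2L = -0.4336
  θ3 = atan2(B,A) + arccos(C/0.4920) = 1.3964

θ₁ = 0.6980, θ₂ = 1.3093, θ₃ = 1.3964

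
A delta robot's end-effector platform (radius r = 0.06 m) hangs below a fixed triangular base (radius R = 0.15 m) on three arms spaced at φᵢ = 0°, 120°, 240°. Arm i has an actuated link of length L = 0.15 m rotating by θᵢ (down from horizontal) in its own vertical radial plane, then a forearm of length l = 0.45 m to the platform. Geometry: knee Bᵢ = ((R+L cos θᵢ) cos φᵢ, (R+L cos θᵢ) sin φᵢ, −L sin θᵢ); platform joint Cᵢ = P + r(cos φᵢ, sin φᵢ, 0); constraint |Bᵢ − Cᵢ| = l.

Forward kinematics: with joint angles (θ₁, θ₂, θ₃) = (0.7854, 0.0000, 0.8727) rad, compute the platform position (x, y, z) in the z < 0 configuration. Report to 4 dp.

(-0.0649, 0.1460, -0.4423)

arm 1 at φ=0.0°: e+L cos θ1 = 0.1961;  centre 1 = (0.1961, 0.0000, -0.1061)
centre 2 = (0.2400·cos120.0°, 0.2400·sin120.0°, 0.0000) = (-0.1200, 0.2078, 0.0000)
φ3=240.0°: virtual centre (-0.0932, -0.1614, -0.1149), radius l
subtract pairs → two planes through P
[-0.6321 0.4157 0.2121]·P = 0.0079;  [-0.5785 -0.3229 -0.0177]·P = -0.0017
det = 0.4446;  x = -0.0041+0.1375z,  y = 0.0128+-0.3012z
sphere 1 gives Az²+Bz+C=0 with A=1.1096, B=0.1494, C=-0.1510;  B²−4AC=0.6926;  roots -0.4423, 0.3077;  negative root z = -0.4423
x = -0.0649, y = 0.1460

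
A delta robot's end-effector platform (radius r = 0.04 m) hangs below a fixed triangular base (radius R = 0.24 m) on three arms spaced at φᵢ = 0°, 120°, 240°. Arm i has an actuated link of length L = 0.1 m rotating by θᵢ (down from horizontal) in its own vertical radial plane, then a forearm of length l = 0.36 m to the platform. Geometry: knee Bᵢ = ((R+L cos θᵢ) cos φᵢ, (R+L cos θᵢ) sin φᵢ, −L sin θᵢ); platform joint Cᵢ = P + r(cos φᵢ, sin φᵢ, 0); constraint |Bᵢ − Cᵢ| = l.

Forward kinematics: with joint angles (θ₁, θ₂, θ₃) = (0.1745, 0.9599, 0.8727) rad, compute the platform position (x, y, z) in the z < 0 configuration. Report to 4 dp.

(0.0589, -0.0069, -0.2860)

φ1=0.0°: virtual centre (0.2985, 0.0000, -0.0174), radius l
S2 = (0.2574·cos120.0°, 0.2574·sin120.0°, -0.0819) = (-0.1287, 0.2229, -0.0819)
arm 3 at φ=240.0°: e+L cos θ3 = 0.2643;  S3 = (-0.1321, -0.2289, -0.0766)
eliminate P² terms by subtracting sphere 1 from 2 and 3
plane₁₂: -0.8543x+0.4458y+-0.1291z = -0.0164
Cramer: x(z) = 0.0176-0.1444z;  y(z) = -0.0032+0.0129z
quadratic in z: (1.0210)z²+(0.1158)z+(-0.0504)=0, √Δ=0.4682 → z ∈ {-0.2860, 0.1726}; z = -0.2860 (taking z<0)
x = 0.0589, y = -0.0069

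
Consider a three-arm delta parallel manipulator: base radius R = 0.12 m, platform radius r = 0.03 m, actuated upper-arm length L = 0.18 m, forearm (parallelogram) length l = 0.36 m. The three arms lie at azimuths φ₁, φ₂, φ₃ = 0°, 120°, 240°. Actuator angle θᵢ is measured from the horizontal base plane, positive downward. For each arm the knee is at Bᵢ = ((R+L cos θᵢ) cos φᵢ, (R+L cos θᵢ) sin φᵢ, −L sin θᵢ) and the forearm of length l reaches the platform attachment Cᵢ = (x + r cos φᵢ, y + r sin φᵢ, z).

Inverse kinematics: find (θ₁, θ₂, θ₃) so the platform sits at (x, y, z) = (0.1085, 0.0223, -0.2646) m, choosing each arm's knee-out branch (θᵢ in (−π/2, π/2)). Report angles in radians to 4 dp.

rotate P by −φ1: (0.1085, 0.0223, -0.2646)
  A=-0.0185, B=-0.2646, C=(l²−L²−A²−y'²−z²)/(2L)=0.0732
  θ1 = atan2(B,A) + arccos(C/0.2652) = -0.3494
rotate P by −φ2: (-0.0349, -0.1051, -0.2646)
  e−x'=0.1249;  (l²−L²−(e−x')²−y'²−z²)/2L = 0.0015
  θ2 = atan2(B,A) + arccos(C/0.2926) = 0.4361
φ3=240.0° → target in arm frame (-0.0736, 0.0828)
  A cos θ + B sin θ = C:  0.1636·cos θ + -0.2646·sin θ = -0.0178
  γ=atan2(-0.2646,0.1636)=-1.0171;  ψ=arccos(-0.0574)=1.6282;  θ3=γ+ψ≈0.6111

θ₁ = -0.3494, θ₂ = 0.4361, θ₃ = 0.6111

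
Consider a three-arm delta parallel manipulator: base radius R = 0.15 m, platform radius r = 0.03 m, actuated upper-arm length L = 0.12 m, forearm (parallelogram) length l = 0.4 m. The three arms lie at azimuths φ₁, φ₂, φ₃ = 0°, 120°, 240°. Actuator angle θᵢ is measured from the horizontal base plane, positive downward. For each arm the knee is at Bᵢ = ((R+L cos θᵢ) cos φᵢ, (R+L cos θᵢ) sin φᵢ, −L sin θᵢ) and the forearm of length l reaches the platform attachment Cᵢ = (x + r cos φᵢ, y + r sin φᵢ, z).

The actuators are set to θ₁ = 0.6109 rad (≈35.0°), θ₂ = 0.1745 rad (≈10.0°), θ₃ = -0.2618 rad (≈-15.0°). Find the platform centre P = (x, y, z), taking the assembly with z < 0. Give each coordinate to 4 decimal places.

(-0.0798, -0.0416, -0.3323)

arm 1 at φ=0.0°: (R−r)+L cos θ1 = 0.2183;  S1 = (0.2183, 0.0000, -0.0688)
arm 2 at φ=120.0°: (R−r)+L cos θ2 = 0.2382;  S2 = (-0.1191, 0.2063, -0.0208)
S3 = (0.2359·cos240.0°, 0.2359·sin240.0°, 0.0311) = (-0.1180, -0.2043, 0.0311)
eliminate P² terms by subtracting sphere 1 from 2 and 3
linear system: -0.6748x+0.4125y = 0.0048−0.0960z; -0.6725x+-0.4086y = 0.0042−0.1998z
det = 0.5531;  x = -0.0067+0.2199z,  y = 0.0006+0.1270z
into |P−S₁|² = l²: 1.0645z² + 0.0389z + -0.1046 = 0;  Δ = 0.4471;  z = -0.3323 or 0.2958 → z<0 root = -0.3323
x = -0.0798, y = -0.0416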